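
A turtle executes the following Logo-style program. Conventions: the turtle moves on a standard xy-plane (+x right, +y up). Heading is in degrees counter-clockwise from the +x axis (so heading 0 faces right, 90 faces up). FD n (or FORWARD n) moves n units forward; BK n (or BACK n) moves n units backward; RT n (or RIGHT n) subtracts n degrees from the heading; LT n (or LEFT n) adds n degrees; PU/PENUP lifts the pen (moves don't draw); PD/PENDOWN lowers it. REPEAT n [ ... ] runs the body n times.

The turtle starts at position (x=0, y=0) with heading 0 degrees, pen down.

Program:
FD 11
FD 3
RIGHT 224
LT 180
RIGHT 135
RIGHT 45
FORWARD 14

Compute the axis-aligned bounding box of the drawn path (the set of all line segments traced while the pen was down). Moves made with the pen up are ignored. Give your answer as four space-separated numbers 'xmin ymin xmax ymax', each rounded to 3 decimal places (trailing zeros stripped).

Executing turtle program step by step:
Start: pos=(0,0), heading=0, pen down
FD 11: (0,0) -> (11,0) [heading=0, draw]
FD 3: (11,0) -> (14,0) [heading=0, draw]
RT 224: heading 0 -> 136
LT 180: heading 136 -> 316
RT 135: heading 316 -> 181
RT 45: heading 181 -> 136
FD 14: (14,0) -> (3.929,9.725) [heading=136, draw]
Final: pos=(3.929,9.725), heading=136, 3 segment(s) drawn

Segment endpoints: x in {0, 3.929, 11, 14}, y in {0, 9.725}
xmin=0, ymin=0, xmax=14, ymax=9.725

Answer: 0 0 14 9.725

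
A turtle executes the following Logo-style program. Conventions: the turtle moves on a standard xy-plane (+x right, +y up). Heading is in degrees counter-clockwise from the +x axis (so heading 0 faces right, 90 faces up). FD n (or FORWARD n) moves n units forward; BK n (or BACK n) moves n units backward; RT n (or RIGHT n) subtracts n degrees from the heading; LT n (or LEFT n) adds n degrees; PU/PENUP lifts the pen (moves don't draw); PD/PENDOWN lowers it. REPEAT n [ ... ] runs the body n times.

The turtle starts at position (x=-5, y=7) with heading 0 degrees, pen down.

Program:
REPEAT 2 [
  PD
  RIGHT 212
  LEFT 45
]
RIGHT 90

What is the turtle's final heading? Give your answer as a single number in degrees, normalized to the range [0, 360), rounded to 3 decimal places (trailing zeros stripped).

Answer: 296

Derivation:
Executing turtle program step by step:
Start: pos=(-5,7), heading=0, pen down
REPEAT 2 [
  -- iteration 1/2 --
  PD: pen down
  RT 212: heading 0 -> 148
  LT 45: heading 148 -> 193
  -- iteration 2/2 --
  PD: pen down
  RT 212: heading 193 -> 341
  LT 45: heading 341 -> 26
]
RT 90: heading 26 -> 296
Final: pos=(-5,7), heading=296, 0 segment(s) drawn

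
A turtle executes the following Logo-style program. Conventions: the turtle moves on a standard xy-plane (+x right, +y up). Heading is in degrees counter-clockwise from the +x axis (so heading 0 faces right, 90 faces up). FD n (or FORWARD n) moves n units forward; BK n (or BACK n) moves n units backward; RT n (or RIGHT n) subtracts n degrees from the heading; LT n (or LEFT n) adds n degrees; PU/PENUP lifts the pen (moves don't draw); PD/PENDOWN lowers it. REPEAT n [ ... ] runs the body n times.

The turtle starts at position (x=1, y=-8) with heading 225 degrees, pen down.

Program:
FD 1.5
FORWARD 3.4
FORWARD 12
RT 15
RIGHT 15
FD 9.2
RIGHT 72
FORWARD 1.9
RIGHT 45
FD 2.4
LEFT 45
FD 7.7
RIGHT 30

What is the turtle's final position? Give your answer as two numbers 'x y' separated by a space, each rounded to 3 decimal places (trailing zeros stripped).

Executing turtle program step by step:
Start: pos=(1,-8), heading=225, pen down
FD 1.5: (1,-8) -> (-0.061,-9.061) [heading=225, draw]
FD 3.4: (-0.061,-9.061) -> (-2.465,-11.465) [heading=225, draw]
FD 12: (-2.465,-11.465) -> (-10.95,-19.95) [heading=225, draw]
RT 15: heading 225 -> 210
RT 15: heading 210 -> 195
FD 9.2: (-10.95,-19.95) -> (-19.837,-22.331) [heading=195, draw]
RT 72: heading 195 -> 123
FD 1.9: (-19.837,-22.331) -> (-20.871,-20.738) [heading=123, draw]
RT 45: heading 123 -> 78
FD 2.4: (-20.871,-20.738) -> (-20.372,-18.39) [heading=78, draw]
LT 45: heading 78 -> 123
FD 7.7: (-20.372,-18.39) -> (-24.566,-11.932) [heading=123, draw]
RT 30: heading 123 -> 93
Final: pos=(-24.566,-11.932), heading=93, 7 segment(s) drawn

Answer: -24.566 -11.932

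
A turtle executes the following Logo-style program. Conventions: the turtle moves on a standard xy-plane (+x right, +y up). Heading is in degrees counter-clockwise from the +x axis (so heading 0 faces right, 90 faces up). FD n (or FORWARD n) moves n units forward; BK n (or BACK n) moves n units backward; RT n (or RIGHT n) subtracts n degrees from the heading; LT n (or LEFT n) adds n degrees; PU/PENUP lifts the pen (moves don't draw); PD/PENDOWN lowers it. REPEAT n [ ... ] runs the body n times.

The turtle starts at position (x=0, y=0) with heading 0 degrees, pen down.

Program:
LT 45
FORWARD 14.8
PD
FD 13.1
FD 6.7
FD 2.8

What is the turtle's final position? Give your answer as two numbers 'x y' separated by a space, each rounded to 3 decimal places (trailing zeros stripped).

Executing turtle program step by step:
Start: pos=(0,0), heading=0, pen down
LT 45: heading 0 -> 45
FD 14.8: (0,0) -> (10.465,10.465) [heading=45, draw]
PD: pen down
FD 13.1: (10.465,10.465) -> (19.728,19.728) [heading=45, draw]
FD 6.7: (19.728,19.728) -> (24.466,24.466) [heading=45, draw]
FD 2.8: (24.466,24.466) -> (26.446,26.446) [heading=45, draw]
Final: pos=(26.446,26.446), heading=45, 4 segment(s) drawn

Answer: 26.446 26.446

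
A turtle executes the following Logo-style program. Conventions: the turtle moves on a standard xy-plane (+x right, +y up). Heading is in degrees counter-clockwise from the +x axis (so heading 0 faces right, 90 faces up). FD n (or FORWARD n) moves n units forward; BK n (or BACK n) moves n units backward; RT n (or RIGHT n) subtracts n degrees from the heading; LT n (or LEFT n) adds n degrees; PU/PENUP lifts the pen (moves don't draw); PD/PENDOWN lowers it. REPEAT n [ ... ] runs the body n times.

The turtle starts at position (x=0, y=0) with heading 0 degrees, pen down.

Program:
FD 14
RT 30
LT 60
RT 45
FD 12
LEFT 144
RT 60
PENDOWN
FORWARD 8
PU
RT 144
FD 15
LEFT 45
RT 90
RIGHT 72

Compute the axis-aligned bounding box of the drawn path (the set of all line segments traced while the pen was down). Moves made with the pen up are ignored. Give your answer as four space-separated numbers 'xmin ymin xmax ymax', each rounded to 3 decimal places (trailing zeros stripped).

Executing turtle program step by step:
Start: pos=(0,0), heading=0, pen down
FD 14: (0,0) -> (14,0) [heading=0, draw]
RT 30: heading 0 -> 330
LT 60: heading 330 -> 30
RT 45: heading 30 -> 345
FD 12: (14,0) -> (25.591,-3.106) [heading=345, draw]
LT 144: heading 345 -> 129
RT 60: heading 129 -> 69
PD: pen down
FD 8: (25.591,-3.106) -> (28.458,4.363) [heading=69, draw]
PU: pen up
RT 144: heading 69 -> 285
FD 15: (28.458,4.363) -> (32.34,-10.126) [heading=285, move]
LT 45: heading 285 -> 330
RT 90: heading 330 -> 240
RT 72: heading 240 -> 168
Final: pos=(32.34,-10.126), heading=168, 3 segment(s) drawn

Segment endpoints: x in {0, 14, 25.591, 28.458}, y in {-3.106, 0, 4.363}
xmin=0, ymin=-3.106, xmax=28.458, ymax=4.363

Answer: 0 -3.106 28.458 4.363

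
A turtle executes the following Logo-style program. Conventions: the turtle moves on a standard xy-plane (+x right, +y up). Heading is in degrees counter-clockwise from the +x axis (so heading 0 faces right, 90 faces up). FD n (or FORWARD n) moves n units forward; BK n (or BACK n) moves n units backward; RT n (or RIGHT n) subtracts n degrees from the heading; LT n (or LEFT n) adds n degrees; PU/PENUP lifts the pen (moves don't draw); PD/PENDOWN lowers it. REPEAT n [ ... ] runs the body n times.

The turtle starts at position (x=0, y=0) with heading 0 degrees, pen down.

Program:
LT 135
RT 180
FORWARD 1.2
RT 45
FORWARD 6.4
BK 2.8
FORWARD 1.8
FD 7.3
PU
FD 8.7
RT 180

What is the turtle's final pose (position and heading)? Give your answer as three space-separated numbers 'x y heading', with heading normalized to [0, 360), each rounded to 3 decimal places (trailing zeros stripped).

Executing turtle program step by step:
Start: pos=(0,0), heading=0, pen down
LT 135: heading 0 -> 135
RT 180: heading 135 -> 315
FD 1.2: (0,0) -> (0.849,-0.849) [heading=315, draw]
RT 45: heading 315 -> 270
FD 6.4: (0.849,-0.849) -> (0.849,-7.249) [heading=270, draw]
BK 2.8: (0.849,-7.249) -> (0.849,-4.449) [heading=270, draw]
FD 1.8: (0.849,-4.449) -> (0.849,-6.249) [heading=270, draw]
FD 7.3: (0.849,-6.249) -> (0.849,-13.549) [heading=270, draw]
PU: pen up
FD 8.7: (0.849,-13.549) -> (0.849,-22.249) [heading=270, move]
RT 180: heading 270 -> 90
Final: pos=(0.849,-22.249), heading=90, 5 segment(s) drawn

Answer: 0.849 -22.249 90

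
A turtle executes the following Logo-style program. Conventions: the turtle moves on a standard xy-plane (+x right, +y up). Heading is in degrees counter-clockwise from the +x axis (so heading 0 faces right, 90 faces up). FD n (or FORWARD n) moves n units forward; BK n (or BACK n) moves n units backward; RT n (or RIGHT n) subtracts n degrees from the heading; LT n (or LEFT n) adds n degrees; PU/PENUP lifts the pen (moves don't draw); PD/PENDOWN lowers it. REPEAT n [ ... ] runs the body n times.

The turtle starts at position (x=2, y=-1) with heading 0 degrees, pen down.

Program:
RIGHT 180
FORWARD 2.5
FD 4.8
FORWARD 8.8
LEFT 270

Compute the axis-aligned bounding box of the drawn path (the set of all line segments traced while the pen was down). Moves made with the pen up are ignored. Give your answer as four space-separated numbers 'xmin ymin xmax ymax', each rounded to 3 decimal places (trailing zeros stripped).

Answer: -14.1 -1 2 -1

Derivation:
Executing turtle program step by step:
Start: pos=(2,-1), heading=0, pen down
RT 180: heading 0 -> 180
FD 2.5: (2,-1) -> (-0.5,-1) [heading=180, draw]
FD 4.8: (-0.5,-1) -> (-5.3,-1) [heading=180, draw]
FD 8.8: (-5.3,-1) -> (-14.1,-1) [heading=180, draw]
LT 270: heading 180 -> 90
Final: pos=(-14.1,-1), heading=90, 3 segment(s) drawn

Segment endpoints: x in {-14.1, -5.3, -0.5, 2}, y in {-1, -1, -1, -1}
xmin=-14.1, ymin=-1, xmax=2, ymax=-1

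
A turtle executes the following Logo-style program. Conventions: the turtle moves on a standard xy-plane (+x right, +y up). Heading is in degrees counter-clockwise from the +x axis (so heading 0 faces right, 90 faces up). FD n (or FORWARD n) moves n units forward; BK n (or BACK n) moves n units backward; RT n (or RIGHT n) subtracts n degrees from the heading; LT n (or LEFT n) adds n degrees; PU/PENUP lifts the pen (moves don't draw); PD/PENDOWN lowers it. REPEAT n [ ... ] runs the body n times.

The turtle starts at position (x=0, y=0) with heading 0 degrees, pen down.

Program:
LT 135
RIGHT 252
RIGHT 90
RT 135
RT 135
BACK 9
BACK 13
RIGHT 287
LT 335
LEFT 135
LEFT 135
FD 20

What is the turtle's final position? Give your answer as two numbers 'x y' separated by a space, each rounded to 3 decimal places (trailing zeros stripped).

Executing turtle program step by step:
Start: pos=(0,0), heading=0, pen down
LT 135: heading 0 -> 135
RT 252: heading 135 -> 243
RT 90: heading 243 -> 153
RT 135: heading 153 -> 18
RT 135: heading 18 -> 243
BK 9: (0,0) -> (4.086,8.019) [heading=243, draw]
BK 13: (4.086,8.019) -> (9.988,19.602) [heading=243, draw]
RT 287: heading 243 -> 316
LT 335: heading 316 -> 291
LT 135: heading 291 -> 66
LT 135: heading 66 -> 201
FD 20: (9.988,19.602) -> (-8.684,12.435) [heading=201, draw]
Final: pos=(-8.684,12.435), heading=201, 3 segment(s) drawn

Answer: -8.684 12.435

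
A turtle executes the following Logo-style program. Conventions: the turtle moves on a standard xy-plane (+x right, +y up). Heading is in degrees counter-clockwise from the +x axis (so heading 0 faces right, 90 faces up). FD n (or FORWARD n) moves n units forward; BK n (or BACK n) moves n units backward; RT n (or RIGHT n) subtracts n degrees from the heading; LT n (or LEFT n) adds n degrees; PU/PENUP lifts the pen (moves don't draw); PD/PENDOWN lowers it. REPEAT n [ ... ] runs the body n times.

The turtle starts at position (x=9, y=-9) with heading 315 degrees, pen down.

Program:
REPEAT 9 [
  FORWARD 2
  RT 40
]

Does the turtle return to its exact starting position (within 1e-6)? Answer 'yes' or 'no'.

Answer: yes

Derivation:
Executing turtle program step by step:
Start: pos=(9,-9), heading=315, pen down
REPEAT 9 [
  -- iteration 1/9 --
  FD 2: (9,-9) -> (10.414,-10.414) [heading=315, draw]
  RT 40: heading 315 -> 275
  -- iteration 2/9 --
  FD 2: (10.414,-10.414) -> (10.589,-12.407) [heading=275, draw]
  RT 40: heading 275 -> 235
  -- iteration 3/9 --
  FD 2: (10.589,-12.407) -> (9.441,-14.045) [heading=235, draw]
  RT 40: heading 235 -> 195
  -- iteration 4/9 --
  FD 2: (9.441,-14.045) -> (7.51,-14.563) [heading=195, draw]
  RT 40: heading 195 -> 155
  -- iteration 5/9 --
  FD 2: (7.51,-14.563) -> (5.697,-13.717) [heading=155, draw]
  RT 40: heading 155 -> 115
  -- iteration 6/9 --
  FD 2: (5.697,-13.717) -> (4.852,-11.905) [heading=115, draw]
  RT 40: heading 115 -> 75
  -- iteration 7/9 --
  FD 2: (4.852,-11.905) -> (5.369,-9.973) [heading=75, draw]
  RT 40: heading 75 -> 35
  -- iteration 8/9 --
  FD 2: (5.369,-9.973) -> (7.008,-8.826) [heading=35, draw]
  RT 40: heading 35 -> 355
  -- iteration 9/9 --
  FD 2: (7.008,-8.826) -> (9,-9) [heading=355, draw]
  RT 40: heading 355 -> 315
]
Final: pos=(9,-9), heading=315, 9 segment(s) drawn

Start position: (9, -9)
Final position: (9, -9)
Distance = 0; < 1e-6 -> CLOSED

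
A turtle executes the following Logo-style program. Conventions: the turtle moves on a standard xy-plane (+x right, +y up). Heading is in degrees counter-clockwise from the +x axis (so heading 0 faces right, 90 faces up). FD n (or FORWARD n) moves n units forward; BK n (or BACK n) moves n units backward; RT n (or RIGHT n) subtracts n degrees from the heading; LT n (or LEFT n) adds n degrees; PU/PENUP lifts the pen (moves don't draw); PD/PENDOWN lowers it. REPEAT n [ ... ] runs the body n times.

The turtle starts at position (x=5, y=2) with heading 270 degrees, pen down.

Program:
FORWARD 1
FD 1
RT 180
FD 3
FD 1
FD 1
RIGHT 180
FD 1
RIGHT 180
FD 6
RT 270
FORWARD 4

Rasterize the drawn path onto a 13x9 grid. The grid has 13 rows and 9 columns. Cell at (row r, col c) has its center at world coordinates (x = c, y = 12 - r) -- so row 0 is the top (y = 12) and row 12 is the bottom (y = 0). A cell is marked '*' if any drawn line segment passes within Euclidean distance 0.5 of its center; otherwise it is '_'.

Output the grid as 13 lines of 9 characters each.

Segment 0: (5,2) -> (5,1)
Segment 1: (5,1) -> (5,0)
Segment 2: (5,0) -> (5,3)
Segment 3: (5,3) -> (5,4)
Segment 4: (5,4) -> (5,5)
Segment 5: (5,5) -> (5,4)
Segment 6: (5,4) -> (5,10)
Segment 7: (5,10) -> (1,10)

Answer: _________
_________
_*****___
_____*___
_____*___
_____*___
_____*___
_____*___
_____*___
_____*___
_____*___
_____*___
_____*___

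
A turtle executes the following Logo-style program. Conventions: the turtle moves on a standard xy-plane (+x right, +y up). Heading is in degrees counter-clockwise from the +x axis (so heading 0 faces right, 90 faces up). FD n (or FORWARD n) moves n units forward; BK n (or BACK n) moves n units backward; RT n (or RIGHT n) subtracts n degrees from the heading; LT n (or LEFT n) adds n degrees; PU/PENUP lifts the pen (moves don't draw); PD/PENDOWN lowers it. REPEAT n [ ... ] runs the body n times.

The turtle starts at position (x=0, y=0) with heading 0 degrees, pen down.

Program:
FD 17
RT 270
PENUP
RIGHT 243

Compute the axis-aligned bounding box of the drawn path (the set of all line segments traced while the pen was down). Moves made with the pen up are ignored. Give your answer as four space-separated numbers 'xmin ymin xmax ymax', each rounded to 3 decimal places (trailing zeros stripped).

Executing turtle program step by step:
Start: pos=(0,0), heading=0, pen down
FD 17: (0,0) -> (17,0) [heading=0, draw]
RT 270: heading 0 -> 90
PU: pen up
RT 243: heading 90 -> 207
Final: pos=(17,0), heading=207, 1 segment(s) drawn

Segment endpoints: x in {0, 17}, y in {0}
xmin=0, ymin=0, xmax=17, ymax=0

Answer: 0 0 17 0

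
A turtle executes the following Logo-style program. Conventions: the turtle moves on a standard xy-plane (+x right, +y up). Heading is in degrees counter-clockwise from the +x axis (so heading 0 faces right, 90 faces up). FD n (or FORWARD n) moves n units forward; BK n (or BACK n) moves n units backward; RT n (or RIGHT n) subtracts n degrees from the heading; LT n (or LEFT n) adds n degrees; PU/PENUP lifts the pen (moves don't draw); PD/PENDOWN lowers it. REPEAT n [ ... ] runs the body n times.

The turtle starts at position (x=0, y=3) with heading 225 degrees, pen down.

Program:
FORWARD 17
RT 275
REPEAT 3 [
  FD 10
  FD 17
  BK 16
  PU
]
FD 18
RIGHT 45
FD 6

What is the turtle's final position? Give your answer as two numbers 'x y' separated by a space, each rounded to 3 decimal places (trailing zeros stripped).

Answer: 20.238 -54.066

Derivation:
Executing turtle program step by step:
Start: pos=(0,3), heading=225, pen down
FD 17: (0,3) -> (-12.021,-9.021) [heading=225, draw]
RT 275: heading 225 -> 310
REPEAT 3 [
  -- iteration 1/3 --
  FD 10: (-12.021,-9.021) -> (-5.593,-16.681) [heading=310, draw]
  FD 17: (-5.593,-16.681) -> (5.334,-29.704) [heading=310, draw]
  BK 16: (5.334,-29.704) -> (-4.95,-17.447) [heading=310, draw]
  PU: pen up
  -- iteration 2/3 --
  FD 10: (-4.95,-17.447) -> (1.478,-25.108) [heading=310, move]
  FD 17: (1.478,-25.108) -> (12.405,-38.131) [heading=310, move]
  BK 16: (12.405,-38.131) -> (2.121,-25.874) [heading=310, move]
  PU: pen up
  -- iteration 3/3 --
  FD 10: (2.121,-25.874) -> (8.548,-33.534) [heading=310, move]
  FD 17: (8.548,-33.534) -> (19.476,-46.557) [heading=310, move]
  BK 16: (19.476,-46.557) -> (9.191,-34.3) [heading=310, move]
  PU: pen up
]
FD 18: (9.191,-34.3) -> (20.761,-48.089) [heading=310, move]
RT 45: heading 310 -> 265
FD 6: (20.761,-48.089) -> (20.238,-54.066) [heading=265, move]
Final: pos=(20.238,-54.066), heading=265, 4 segment(s) drawn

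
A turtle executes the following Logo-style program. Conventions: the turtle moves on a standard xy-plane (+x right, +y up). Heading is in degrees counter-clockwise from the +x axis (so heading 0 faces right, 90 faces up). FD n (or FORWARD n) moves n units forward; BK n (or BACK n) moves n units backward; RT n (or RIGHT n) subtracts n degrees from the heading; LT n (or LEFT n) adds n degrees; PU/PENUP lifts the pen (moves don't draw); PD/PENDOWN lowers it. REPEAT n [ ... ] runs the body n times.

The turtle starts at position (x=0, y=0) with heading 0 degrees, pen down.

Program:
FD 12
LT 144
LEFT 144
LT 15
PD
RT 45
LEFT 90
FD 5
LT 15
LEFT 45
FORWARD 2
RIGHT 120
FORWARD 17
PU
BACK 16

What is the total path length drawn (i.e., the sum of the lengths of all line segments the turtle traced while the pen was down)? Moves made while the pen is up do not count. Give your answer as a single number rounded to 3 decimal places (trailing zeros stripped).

Answer: 36

Derivation:
Executing turtle program step by step:
Start: pos=(0,0), heading=0, pen down
FD 12: (0,0) -> (12,0) [heading=0, draw]
LT 144: heading 0 -> 144
LT 144: heading 144 -> 288
LT 15: heading 288 -> 303
PD: pen down
RT 45: heading 303 -> 258
LT 90: heading 258 -> 348
FD 5: (12,0) -> (16.891,-1.04) [heading=348, draw]
LT 15: heading 348 -> 3
LT 45: heading 3 -> 48
FD 2: (16.891,-1.04) -> (18.229,0.447) [heading=48, draw]
RT 120: heading 48 -> 288
FD 17: (18.229,0.447) -> (23.482,-15.721) [heading=288, draw]
PU: pen up
BK 16: (23.482,-15.721) -> (18.538,-0.504) [heading=288, move]
Final: pos=(18.538,-0.504), heading=288, 4 segment(s) drawn

Segment lengths:
  seg 1: (0,0) -> (12,0), length = 12
  seg 2: (12,0) -> (16.891,-1.04), length = 5
  seg 3: (16.891,-1.04) -> (18.229,0.447), length = 2
  seg 4: (18.229,0.447) -> (23.482,-15.721), length = 17
Total = 36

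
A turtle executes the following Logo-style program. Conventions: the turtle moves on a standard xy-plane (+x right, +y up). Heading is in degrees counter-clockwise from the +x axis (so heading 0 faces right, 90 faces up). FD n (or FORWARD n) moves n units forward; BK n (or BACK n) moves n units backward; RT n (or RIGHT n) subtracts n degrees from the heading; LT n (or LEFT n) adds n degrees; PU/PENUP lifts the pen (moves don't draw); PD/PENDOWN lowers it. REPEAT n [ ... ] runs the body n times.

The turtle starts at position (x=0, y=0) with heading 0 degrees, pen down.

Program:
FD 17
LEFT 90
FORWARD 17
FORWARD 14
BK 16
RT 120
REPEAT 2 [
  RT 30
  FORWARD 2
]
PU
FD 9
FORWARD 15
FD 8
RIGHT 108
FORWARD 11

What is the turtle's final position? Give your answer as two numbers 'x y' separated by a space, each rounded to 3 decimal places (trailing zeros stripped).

Answer: 7.538 -17.333

Derivation:
Executing turtle program step by step:
Start: pos=(0,0), heading=0, pen down
FD 17: (0,0) -> (17,0) [heading=0, draw]
LT 90: heading 0 -> 90
FD 17: (17,0) -> (17,17) [heading=90, draw]
FD 14: (17,17) -> (17,31) [heading=90, draw]
BK 16: (17,31) -> (17,15) [heading=90, draw]
RT 120: heading 90 -> 330
REPEAT 2 [
  -- iteration 1/2 --
  RT 30: heading 330 -> 300
  FD 2: (17,15) -> (18,13.268) [heading=300, draw]
  -- iteration 2/2 --
  RT 30: heading 300 -> 270
  FD 2: (18,13.268) -> (18,11.268) [heading=270, draw]
]
PU: pen up
FD 9: (18,11.268) -> (18,2.268) [heading=270, move]
FD 15: (18,2.268) -> (18,-12.732) [heading=270, move]
FD 8: (18,-12.732) -> (18,-20.732) [heading=270, move]
RT 108: heading 270 -> 162
FD 11: (18,-20.732) -> (7.538,-17.333) [heading=162, move]
Final: pos=(7.538,-17.333), heading=162, 6 segment(s) drawn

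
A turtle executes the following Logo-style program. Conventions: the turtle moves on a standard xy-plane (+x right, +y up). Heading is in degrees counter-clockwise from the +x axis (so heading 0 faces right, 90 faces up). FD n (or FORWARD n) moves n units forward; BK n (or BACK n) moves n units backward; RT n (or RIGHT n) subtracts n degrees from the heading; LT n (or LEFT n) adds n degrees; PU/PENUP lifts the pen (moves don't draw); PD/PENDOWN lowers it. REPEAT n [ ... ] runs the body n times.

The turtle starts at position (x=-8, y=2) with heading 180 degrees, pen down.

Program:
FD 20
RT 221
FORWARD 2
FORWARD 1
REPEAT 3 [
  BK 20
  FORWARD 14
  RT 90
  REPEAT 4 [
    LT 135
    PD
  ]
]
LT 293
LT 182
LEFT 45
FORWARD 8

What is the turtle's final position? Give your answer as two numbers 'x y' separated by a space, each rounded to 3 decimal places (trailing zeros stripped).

Answer: -22.675 -0.618

Derivation:
Executing turtle program step by step:
Start: pos=(-8,2), heading=180, pen down
FD 20: (-8,2) -> (-28,2) [heading=180, draw]
RT 221: heading 180 -> 319
FD 2: (-28,2) -> (-26.491,0.688) [heading=319, draw]
FD 1: (-26.491,0.688) -> (-25.736,0.032) [heading=319, draw]
REPEAT 3 [
  -- iteration 1/3 --
  BK 20: (-25.736,0.032) -> (-40.83,13.153) [heading=319, draw]
  FD 14: (-40.83,13.153) -> (-30.264,3.968) [heading=319, draw]
  RT 90: heading 319 -> 229
  REPEAT 4 [
    -- iteration 1/4 --
    LT 135: heading 229 -> 4
    PD: pen down
    -- iteration 2/4 --
    LT 135: heading 4 -> 139
    PD: pen down
    -- iteration 3/4 --
    LT 135: heading 139 -> 274
    PD: pen down
    -- iteration 4/4 --
    LT 135: heading 274 -> 49
    PD: pen down
  ]
  -- iteration 2/3 --
  BK 20: (-30.264,3.968) -> (-43.385,-11.126) [heading=49, draw]
  FD 14: (-43.385,-11.126) -> (-34.2,-0.56) [heading=49, draw]
  RT 90: heading 49 -> 319
  REPEAT 4 [
    -- iteration 1/4 --
    LT 135: heading 319 -> 94
    PD: pen down
    -- iteration 2/4 --
    LT 135: heading 94 -> 229
    PD: pen down
    -- iteration 3/4 --
    LT 135: heading 229 -> 4
    PD: pen down
    -- iteration 4/4 --
    LT 135: heading 4 -> 139
    PD: pen down
  ]
  -- iteration 3/3 --
  BK 20: (-34.2,-0.56) -> (-19.106,-13.681) [heading=139, draw]
  FD 14: (-19.106,-13.681) -> (-29.672,-4.496) [heading=139, draw]
  RT 90: heading 139 -> 49
  REPEAT 4 [
    -- iteration 1/4 --
    LT 135: heading 49 -> 184
    PD: pen down
    -- iteration 2/4 --
    LT 135: heading 184 -> 319
    PD: pen down
    -- iteration 3/4 --
    LT 135: heading 319 -> 94
    PD: pen down
    -- iteration 4/4 --
    LT 135: heading 94 -> 229
    PD: pen down
  ]
]
LT 293: heading 229 -> 162
LT 182: heading 162 -> 344
LT 45: heading 344 -> 29
FD 8: (-29.672,-4.496) -> (-22.675,-0.618) [heading=29, draw]
Final: pos=(-22.675,-0.618), heading=29, 10 segment(s) drawn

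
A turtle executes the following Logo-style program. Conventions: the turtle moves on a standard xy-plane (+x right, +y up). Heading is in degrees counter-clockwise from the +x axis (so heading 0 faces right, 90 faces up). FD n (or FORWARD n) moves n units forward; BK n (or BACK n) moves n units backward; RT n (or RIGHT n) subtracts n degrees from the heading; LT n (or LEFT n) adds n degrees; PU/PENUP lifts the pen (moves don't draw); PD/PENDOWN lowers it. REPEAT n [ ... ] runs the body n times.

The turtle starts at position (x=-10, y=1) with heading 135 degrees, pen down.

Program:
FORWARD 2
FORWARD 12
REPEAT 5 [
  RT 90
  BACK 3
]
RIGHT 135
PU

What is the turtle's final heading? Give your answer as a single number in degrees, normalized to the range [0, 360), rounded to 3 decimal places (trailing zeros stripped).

Answer: 270

Derivation:
Executing turtle program step by step:
Start: pos=(-10,1), heading=135, pen down
FD 2: (-10,1) -> (-11.414,2.414) [heading=135, draw]
FD 12: (-11.414,2.414) -> (-19.899,10.899) [heading=135, draw]
REPEAT 5 [
  -- iteration 1/5 --
  RT 90: heading 135 -> 45
  BK 3: (-19.899,10.899) -> (-22.021,8.778) [heading=45, draw]
  -- iteration 2/5 --
  RT 90: heading 45 -> 315
  BK 3: (-22.021,8.778) -> (-24.142,10.899) [heading=315, draw]
  -- iteration 3/5 --
  RT 90: heading 315 -> 225
  BK 3: (-24.142,10.899) -> (-22.021,13.021) [heading=225, draw]
  -- iteration 4/5 --
  RT 90: heading 225 -> 135
  BK 3: (-22.021,13.021) -> (-19.899,10.899) [heading=135, draw]
  -- iteration 5/5 --
  RT 90: heading 135 -> 45
  BK 3: (-19.899,10.899) -> (-22.021,8.778) [heading=45, draw]
]
RT 135: heading 45 -> 270
PU: pen up
Final: pos=(-22.021,8.778), heading=270, 7 segment(s) drawn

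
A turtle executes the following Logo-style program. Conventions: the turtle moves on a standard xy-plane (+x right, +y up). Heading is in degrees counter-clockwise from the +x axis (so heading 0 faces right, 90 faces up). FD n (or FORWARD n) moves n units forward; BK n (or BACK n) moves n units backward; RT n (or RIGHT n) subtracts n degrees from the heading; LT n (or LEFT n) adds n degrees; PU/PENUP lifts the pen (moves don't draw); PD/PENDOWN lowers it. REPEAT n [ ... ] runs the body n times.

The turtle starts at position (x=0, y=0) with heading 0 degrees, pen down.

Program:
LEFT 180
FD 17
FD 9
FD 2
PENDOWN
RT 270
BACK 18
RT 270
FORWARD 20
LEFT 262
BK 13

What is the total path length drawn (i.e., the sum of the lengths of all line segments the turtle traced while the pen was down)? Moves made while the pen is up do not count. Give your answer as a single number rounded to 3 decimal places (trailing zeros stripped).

Executing turtle program step by step:
Start: pos=(0,0), heading=0, pen down
LT 180: heading 0 -> 180
FD 17: (0,0) -> (-17,0) [heading=180, draw]
FD 9: (-17,0) -> (-26,0) [heading=180, draw]
FD 2: (-26,0) -> (-28,0) [heading=180, draw]
PD: pen down
RT 270: heading 180 -> 270
BK 18: (-28,0) -> (-28,18) [heading=270, draw]
RT 270: heading 270 -> 0
FD 20: (-28,18) -> (-8,18) [heading=0, draw]
LT 262: heading 0 -> 262
BK 13: (-8,18) -> (-6.191,30.873) [heading=262, draw]
Final: pos=(-6.191,30.873), heading=262, 6 segment(s) drawn

Segment lengths:
  seg 1: (0,0) -> (-17,0), length = 17
  seg 2: (-17,0) -> (-26,0), length = 9
  seg 3: (-26,0) -> (-28,0), length = 2
  seg 4: (-28,0) -> (-28,18), length = 18
  seg 5: (-28,18) -> (-8,18), length = 20
  seg 6: (-8,18) -> (-6.191,30.873), length = 13
Total = 79

Answer: 79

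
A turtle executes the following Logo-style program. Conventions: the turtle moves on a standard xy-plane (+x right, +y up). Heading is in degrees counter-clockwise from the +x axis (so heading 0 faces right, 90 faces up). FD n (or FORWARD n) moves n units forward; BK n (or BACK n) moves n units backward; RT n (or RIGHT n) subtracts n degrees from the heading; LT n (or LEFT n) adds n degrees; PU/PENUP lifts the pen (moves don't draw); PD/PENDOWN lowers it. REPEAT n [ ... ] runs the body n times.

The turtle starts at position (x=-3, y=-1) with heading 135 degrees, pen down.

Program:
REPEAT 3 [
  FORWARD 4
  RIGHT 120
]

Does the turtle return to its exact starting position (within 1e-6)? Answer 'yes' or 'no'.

Answer: yes

Derivation:
Executing turtle program step by step:
Start: pos=(-3,-1), heading=135, pen down
REPEAT 3 [
  -- iteration 1/3 --
  FD 4: (-3,-1) -> (-5.828,1.828) [heading=135, draw]
  RT 120: heading 135 -> 15
  -- iteration 2/3 --
  FD 4: (-5.828,1.828) -> (-1.965,2.864) [heading=15, draw]
  RT 120: heading 15 -> 255
  -- iteration 3/3 --
  FD 4: (-1.965,2.864) -> (-3,-1) [heading=255, draw]
  RT 120: heading 255 -> 135
]
Final: pos=(-3,-1), heading=135, 3 segment(s) drawn

Start position: (-3, -1)
Final position: (-3, -1)
Distance = 0; < 1e-6 -> CLOSED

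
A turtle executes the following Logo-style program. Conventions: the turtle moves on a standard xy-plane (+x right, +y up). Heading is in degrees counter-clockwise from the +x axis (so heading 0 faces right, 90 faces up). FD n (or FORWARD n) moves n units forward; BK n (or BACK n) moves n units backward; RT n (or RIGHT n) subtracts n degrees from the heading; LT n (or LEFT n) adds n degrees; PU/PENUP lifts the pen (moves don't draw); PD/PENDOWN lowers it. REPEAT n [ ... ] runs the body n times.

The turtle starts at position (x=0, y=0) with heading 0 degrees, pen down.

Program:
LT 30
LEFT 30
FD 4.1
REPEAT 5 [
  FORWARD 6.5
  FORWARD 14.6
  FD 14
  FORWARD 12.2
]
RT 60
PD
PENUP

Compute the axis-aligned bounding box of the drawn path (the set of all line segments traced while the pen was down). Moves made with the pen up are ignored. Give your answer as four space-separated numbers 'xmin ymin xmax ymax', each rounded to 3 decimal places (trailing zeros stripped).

Executing turtle program step by step:
Start: pos=(0,0), heading=0, pen down
LT 30: heading 0 -> 30
LT 30: heading 30 -> 60
FD 4.1: (0,0) -> (2.05,3.551) [heading=60, draw]
REPEAT 5 [
  -- iteration 1/5 --
  FD 6.5: (2.05,3.551) -> (5.3,9.18) [heading=60, draw]
  FD 14.6: (5.3,9.18) -> (12.6,21.824) [heading=60, draw]
  FD 14: (12.6,21.824) -> (19.6,33.948) [heading=60, draw]
  FD 12.2: (19.6,33.948) -> (25.7,44.514) [heading=60, draw]
  -- iteration 2/5 --
  FD 6.5: (25.7,44.514) -> (28.95,50.143) [heading=60, draw]
  FD 14.6: (28.95,50.143) -> (36.25,62.787) [heading=60, draw]
  FD 14: (36.25,62.787) -> (43.25,74.911) [heading=60, draw]
  FD 12.2: (43.25,74.911) -> (49.35,85.477) [heading=60, draw]
  -- iteration 3/5 --
  FD 6.5: (49.35,85.477) -> (52.6,91.106) [heading=60, draw]
  FD 14.6: (52.6,91.106) -> (59.9,103.75) [heading=60, draw]
  FD 14: (59.9,103.75) -> (66.9,115.874) [heading=60, draw]
  FD 12.2: (66.9,115.874) -> (73,126.44) [heading=60, draw]
  -- iteration 4/5 --
  FD 6.5: (73,126.44) -> (76.25,132.069) [heading=60, draw]
  FD 14.6: (76.25,132.069) -> (83.55,144.713) [heading=60, draw]
  FD 14: (83.55,144.713) -> (90.55,156.837) [heading=60, draw]
  FD 12.2: (90.55,156.837) -> (96.65,167.403) [heading=60, draw]
  -- iteration 5/5 --
  FD 6.5: (96.65,167.403) -> (99.9,173.032) [heading=60, draw]
  FD 14.6: (99.9,173.032) -> (107.2,185.676) [heading=60, draw]
  FD 14: (107.2,185.676) -> (114.2,197.8) [heading=60, draw]
  FD 12.2: (114.2,197.8) -> (120.3,208.366) [heading=60, draw]
]
RT 60: heading 60 -> 0
PD: pen down
PU: pen up
Final: pos=(120.3,208.366), heading=0, 21 segment(s) drawn

Segment endpoints: x in {0, 2.05, 5.3, 12.6, 19.6, 25.7, 28.95, 36.25, 43.25, 49.35, 52.6, 59.9, 66.9, 73, 76.25, 83.55, 90.55, 96.65, 99.9, 107.2, 114.2, 120.3}, y in {0, 3.551, 9.18, 21.824, 33.948, 44.514, 50.143, 62.787, 74.911, 85.477, 91.106, 103.75, 115.874, 126.44, 132.069, 144.713, 156.837, 167.403, 173.032, 185.676, 197.8, 208.366}
xmin=0, ymin=0, xmax=120.3, ymax=208.366

Answer: 0 0 120.3 208.366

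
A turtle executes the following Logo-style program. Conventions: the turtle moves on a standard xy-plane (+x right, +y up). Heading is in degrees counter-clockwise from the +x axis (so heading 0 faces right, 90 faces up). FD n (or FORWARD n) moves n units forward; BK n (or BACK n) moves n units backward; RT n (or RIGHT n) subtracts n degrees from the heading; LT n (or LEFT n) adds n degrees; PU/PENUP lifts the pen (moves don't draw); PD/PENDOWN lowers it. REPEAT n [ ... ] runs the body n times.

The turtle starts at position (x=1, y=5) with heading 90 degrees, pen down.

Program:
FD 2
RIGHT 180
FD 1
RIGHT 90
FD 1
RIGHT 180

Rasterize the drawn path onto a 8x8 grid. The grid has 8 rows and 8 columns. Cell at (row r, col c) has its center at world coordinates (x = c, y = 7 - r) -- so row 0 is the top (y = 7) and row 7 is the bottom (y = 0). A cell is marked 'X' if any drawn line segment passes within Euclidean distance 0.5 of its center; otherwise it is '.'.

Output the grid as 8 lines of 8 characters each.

Segment 0: (1,5) -> (1,7)
Segment 1: (1,7) -> (1,6)
Segment 2: (1,6) -> (0,6)

Answer: .X......
XX......
.X......
........
........
........
........
........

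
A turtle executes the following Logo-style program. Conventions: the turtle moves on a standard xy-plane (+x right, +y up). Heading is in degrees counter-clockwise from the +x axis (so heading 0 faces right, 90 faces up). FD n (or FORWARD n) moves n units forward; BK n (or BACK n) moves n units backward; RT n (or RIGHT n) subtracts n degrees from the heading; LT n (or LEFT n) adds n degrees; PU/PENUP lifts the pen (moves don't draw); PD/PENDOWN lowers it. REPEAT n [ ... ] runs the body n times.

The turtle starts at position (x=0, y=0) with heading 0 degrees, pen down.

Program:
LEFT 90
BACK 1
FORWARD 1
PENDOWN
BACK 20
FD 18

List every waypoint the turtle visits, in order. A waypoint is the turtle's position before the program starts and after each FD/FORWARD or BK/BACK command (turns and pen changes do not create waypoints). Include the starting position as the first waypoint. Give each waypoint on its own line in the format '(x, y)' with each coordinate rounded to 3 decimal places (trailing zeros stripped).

Answer: (0, 0)
(0, -1)
(0, 0)
(0, -20)
(0, -2)

Derivation:
Executing turtle program step by step:
Start: pos=(0,0), heading=0, pen down
LT 90: heading 0 -> 90
BK 1: (0,0) -> (0,-1) [heading=90, draw]
FD 1: (0,-1) -> (0,0) [heading=90, draw]
PD: pen down
BK 20: (0,0) -> (0,-20) [heading=90, draw]
FD 18: (0,-20) -> (0,-2) [heading=90, draw]
Final: pos=(0,-2), heading=90, 4 segment(s) drawn
Waypoints (5 total):
(0, 0)
(0, -1)
(0, 0)
(0, -20)
(0, -2)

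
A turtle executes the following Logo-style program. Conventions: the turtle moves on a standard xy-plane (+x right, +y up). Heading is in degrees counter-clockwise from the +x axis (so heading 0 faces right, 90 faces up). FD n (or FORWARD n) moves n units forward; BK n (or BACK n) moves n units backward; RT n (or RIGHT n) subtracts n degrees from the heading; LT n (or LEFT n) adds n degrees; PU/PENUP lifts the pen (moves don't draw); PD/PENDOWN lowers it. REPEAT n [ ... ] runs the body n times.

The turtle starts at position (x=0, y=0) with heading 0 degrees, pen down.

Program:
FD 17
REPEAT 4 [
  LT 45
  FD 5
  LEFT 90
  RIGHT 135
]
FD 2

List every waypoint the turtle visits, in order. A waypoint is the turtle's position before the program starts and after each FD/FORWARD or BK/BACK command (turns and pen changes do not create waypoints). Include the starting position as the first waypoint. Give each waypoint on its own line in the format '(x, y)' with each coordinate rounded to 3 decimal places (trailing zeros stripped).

Executing turtle program step by step:
Start: pos=(0,0), heading=0, pen down
FD 17: (0,0) -> (17,0) [heading=0, draw]
REPEAT 4 [
  -- iteration 1/4 --
  LT 45: heading 0 -> 45
  FD 5: (17,0) -> (20.536,3.536) [heading=45, draw]
  LT 90: heading 45 -> 135
  RT 135: heading 135 -> 0
  -- iteration 2/4 --
  LT 45: heading 0 -> 45
  FD 5: (20.536,3.536) -> (24.071,7.071) [heading=45, draw]
  LT 90: heading 45 -> 135
  RT 135: heading 135 -> 0
  -- iteration 3/4 --
  LT 45: heading 0 -> 45
  FD 5: (24.071,7.071) -> (27.607,10.607) [heading=45, draw]
  LT 90: heading 45 -> 135
  RT 135: heading 135 -> 0
  -- iteration 4/4 --
  LT 45: heading 0 -> 45
  FD 5: (27.607,10.607) -> (31.142,14.142) [heading=45, draw]
  LT 90: heading 45 -> 135
  RT 135: heading 135 -> 0
]
FD 2: (31.142,14.142) -> (33.142,14.142) [heading=0, draw]
Final: pos=(33.142,14.142), heading=0, 6 segment(s) drawn
Waypoints (7 total):
(0, 0)
(17, 0)
(20.536, 3.536)
(24.071, 7.071)
(27.607, 10.607)
(31.142, 14.142)
(33.142, 14.142)

Answer: (0, 0)
(17, 0)
(20.536, 3.536)
(24.071, 7.071)
(27.607, 10.607)
(31.142, 14.142)
(33.142, 14.142)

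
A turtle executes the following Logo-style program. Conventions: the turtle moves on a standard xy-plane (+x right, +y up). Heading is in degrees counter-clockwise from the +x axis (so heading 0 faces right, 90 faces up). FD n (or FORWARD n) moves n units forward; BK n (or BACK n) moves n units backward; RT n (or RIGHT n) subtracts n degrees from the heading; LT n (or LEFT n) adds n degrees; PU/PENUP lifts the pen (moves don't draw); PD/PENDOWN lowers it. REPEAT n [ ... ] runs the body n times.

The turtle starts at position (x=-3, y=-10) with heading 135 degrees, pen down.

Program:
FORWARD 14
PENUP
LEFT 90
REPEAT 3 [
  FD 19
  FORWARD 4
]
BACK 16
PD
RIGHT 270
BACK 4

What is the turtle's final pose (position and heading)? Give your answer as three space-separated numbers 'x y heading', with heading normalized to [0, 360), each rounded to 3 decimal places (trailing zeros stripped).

Executing turtle program step by step:
Start: pos=(-3,-10), heading=135, pen down
FD 14: (-3,-10) -> (-12.899,-0.101) [heading=135, draw]
PU: pen up
LT 90: heading 135 -> 225
REPEAT 3 [
  -- iteration 1/3 --
  FD 19: (-12.899,-0.101) -> (-26.335,-13.536) [heading=225, move]
  FD 4: (-26.335,-13.536) -> (-29.163,-16.364) [heading=225, move]
  -- iteration 2/3 --
  FD 19: (-29.163,-16.364) -> (-42.598,-29.799) [heading=225, move]
  FD 4: (-42.598,-29.799) -> (-45.426,-32.627) [heading=225, move]
  -- iteration 3/3 --
  FD 19: (-45.426,-32.627) -> (-58.861,-46.062) [heading=225, move]
  FD 4: (-58.861,-46.062) -> (-61.69,-48.891) [heading=225, move]
]
BK 16: (-61.69,-48.891) -> (-50.376,-37.577) [heading=225, move]
PD: pen down
RT 270: heading 225 -> 315
BK 4: (-50.376,-37.577) -> (-53.205,-34.749) [heading=315, draw]
Final: pos=(-53.205,-34.749), heading=315, 2 segment(s) drawn

Answer: -53.205 -34.749 315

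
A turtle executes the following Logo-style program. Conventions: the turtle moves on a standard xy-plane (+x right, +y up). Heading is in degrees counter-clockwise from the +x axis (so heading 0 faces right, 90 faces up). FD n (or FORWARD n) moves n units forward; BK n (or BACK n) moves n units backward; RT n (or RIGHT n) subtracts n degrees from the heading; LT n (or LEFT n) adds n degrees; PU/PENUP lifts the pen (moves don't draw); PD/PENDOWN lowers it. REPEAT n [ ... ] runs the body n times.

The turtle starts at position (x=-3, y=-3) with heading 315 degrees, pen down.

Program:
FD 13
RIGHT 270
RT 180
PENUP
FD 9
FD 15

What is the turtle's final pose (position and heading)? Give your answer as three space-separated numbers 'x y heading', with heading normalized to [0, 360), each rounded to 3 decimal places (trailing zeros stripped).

Answer: -10.778 -29.163 225

Derivation:
Executing turtle program step by step:
Start: pos=(-3,-3), heading=315, pen down
FD 13: (-3,-3) -> (6.192,-12.192) [heading=315, draw]
RT 270: heading 315 -> 45
RT 180: heading 45 -> 225
PU: pen up
FD 9: (6.192,-12.192) -> (-0.172,-18.556) [heading=225, move]
FD 15: (-0.172,-18.556) -> (-10.778,-29.163) [heading=225, move]
Final: pos=(-10.778,-29.163), heading=225, 1 segment(s) drawn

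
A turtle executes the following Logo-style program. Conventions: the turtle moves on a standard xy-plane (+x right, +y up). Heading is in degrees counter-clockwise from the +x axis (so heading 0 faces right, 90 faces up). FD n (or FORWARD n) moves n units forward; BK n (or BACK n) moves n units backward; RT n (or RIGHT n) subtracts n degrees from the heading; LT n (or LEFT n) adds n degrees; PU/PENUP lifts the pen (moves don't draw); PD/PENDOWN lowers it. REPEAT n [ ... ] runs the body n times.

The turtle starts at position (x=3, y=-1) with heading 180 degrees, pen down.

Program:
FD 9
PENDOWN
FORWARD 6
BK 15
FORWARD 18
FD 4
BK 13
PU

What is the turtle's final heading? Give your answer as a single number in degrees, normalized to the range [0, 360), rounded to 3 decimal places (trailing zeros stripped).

Answer: 180

Derivation:
Executing turtle program step by step:
Start: pos=(3,-1), heading=180, pen down
FD 9: (3,-1) -> (-6,-1) [heading=180, draw]
PD: pen down
FD 6: (-6,-1) -> (-12,-1) [heading=180, draw]
BK 15: (-12,-1) -> (3,-1) [heading=180, draw]
FD 18: (3,-1) -> (-15,-1) [heading=180, draw]
FD 4: (-15,-1) -> (-19,-1) [heading=180, draw]
BK 13: (-19,-1) -> (-6,-1) [heading=180, draw]
PU: pen up
Final: pos=(-6,-1), heading=180, 6 segment(s) drawn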